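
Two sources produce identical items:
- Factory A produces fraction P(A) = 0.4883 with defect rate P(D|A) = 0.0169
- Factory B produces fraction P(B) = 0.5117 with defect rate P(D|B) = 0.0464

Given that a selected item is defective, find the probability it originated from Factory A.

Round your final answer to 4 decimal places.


Let A = from Factory A, D = defective

Given:
- P(A) = 0.4883, P(B) = 0.5117
- P(D|A) = 0.0169, P(D|B) = 0.0464

Step 1: Find P(D)
P(D) = P(D|A)P(A) + P(D|B)P(B)
     = 0.0169 × 0.4883 + 0.0464 × 0.5117
     = 0.00825227 + 0.02374288
     = 0.03199515

Step 2: Apply Bayes' theorem
P(A|D) = P(D|A)P(A) / P(D)
       = 0.00825227 / 0.03199515
       = 0.2579


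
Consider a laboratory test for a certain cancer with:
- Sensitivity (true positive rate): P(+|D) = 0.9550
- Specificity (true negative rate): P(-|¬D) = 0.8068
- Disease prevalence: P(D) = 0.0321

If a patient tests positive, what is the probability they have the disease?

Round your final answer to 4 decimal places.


Let D = has disease, + = positive test

Given:
- P(D) = 0.0321 (prevalence)
- P(+|D) = 0.9550 (sensitivity)
- P(-|¬D) = 0.8068 (specificity)
- P(+|¬D) = 0.1932 (false positive rate = 1 - specificity)

Step 1: Find P(+)
P(+) = P(+|D)P(D) + P(+|¬D)P(¬D)
     = 0.9550 × 0.0321 + 0.1932 × 0.9679
     = 0.03065550 + 0.18699828
     = 0.21765378

Step 2: Apply Bayes' theorem for P(D|+)
P(D|+) = P(+|D)P(D) / P(+)
       = 0.03065550 / 0.21765378
       = 0.1408


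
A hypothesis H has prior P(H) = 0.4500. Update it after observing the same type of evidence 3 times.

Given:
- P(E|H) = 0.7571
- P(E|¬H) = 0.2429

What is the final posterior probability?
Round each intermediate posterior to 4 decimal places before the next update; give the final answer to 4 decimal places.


Sequential Bayesian updating:

Initial prior: P(H) = 0.4500

Update 1:
  P(E) = 0.7571 × 0.4500 + 0.2429 × 0.5500 = 0.34069500 + 0.13359500 = 0.47429000
  P(H|E) = 0.34069500 / 0.47429000 = 0.7183

Update 2:
  P(E) = 0.7571 × 0.7183 + 0.2429 × 0.2817 = 0.54382493 + 0.06842493 = 0.61224986
  P(H|E) = 0.54382493 / 0.61224986 = 0.8882

Update 3:
  P(E) = 0.7571 × 0.8882 + 0.2429 × 0.1118 = 0.67245622 + 0.02715622 = 0.69961244
  P(H|E) = 0.67245622 / 0.69961244 = 0.9612

Final posterior: 0.9612


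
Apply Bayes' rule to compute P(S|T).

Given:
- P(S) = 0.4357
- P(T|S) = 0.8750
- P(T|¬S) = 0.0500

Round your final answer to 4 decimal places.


Bayes' theorem: P(S|T) = P(T|S) × P(S) / P(T)

Step 1: Calculate P(T) using law of total probability
P(T) = P(T|S)P(S) + P(T|¬S)P(¬S)
     = 0.8750 × 0.4357 + 0.0500 × 0.5643
     = 0.38123750 + 0.02821500
     = 0.40945250

Step 2: Apply Bayes' theorem
P(S|T) = P(T|S) × P(S) / P(T)
       = 0.38123750 / 0.40945250
       = 0.9311


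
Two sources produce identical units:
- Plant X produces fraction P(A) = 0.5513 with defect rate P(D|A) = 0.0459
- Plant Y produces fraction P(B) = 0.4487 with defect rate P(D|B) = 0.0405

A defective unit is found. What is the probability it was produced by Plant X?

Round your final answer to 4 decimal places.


Let A = from Plant X, D = defective

Given:
- P(A) = 0.5513, P(B) = 0.4487
- P(D|A) = 0.0459, P(D|B) = 0.0405

Step 1: Find P(D)
P(D) = P(D|A)P(A) + P(D|B)P(B)
     = 0.0459 × 0.5513 + 0.0405 × 0.4487
     = 0.02530467 + 0.01817235
     = 0.04347702

Step 2: Apply Bayes' theorem
P(A|D) = P(D|A)P(A) / P(D)
       = 0.02530467 / 0.04347702
       = 0.5820


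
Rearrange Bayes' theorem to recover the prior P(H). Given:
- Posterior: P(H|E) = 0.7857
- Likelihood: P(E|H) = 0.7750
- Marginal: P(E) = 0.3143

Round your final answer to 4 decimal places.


From Bayes' theorem: P(H|E) = P(E|H) × P(H) / P(E)

Rearranging for P(H):
P(H) = P(H|E) × P(E) / P(E|H)
     = 0.7857 × 0.3143 / 0.7750
     = 0.24694551 / 0.7750
     = 0.3186


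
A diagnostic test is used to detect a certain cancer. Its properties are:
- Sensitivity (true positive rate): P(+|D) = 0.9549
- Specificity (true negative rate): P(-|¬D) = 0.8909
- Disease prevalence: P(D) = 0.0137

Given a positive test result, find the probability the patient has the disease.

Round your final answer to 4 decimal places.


Let D = has disease, + = positive test

Given:
- P(D) = 0.0137 (prevalence)
- P(+|D) = 0.9549 (sensitivity)
- P(-|¬D) = 0.8909 (specificity)
- P(+|¬D) = 0.1091 (false positive rate = 1 - specificity)

Step 1: Find P(+)
P(+) = P(+|D)P(D) + P(+|¬D)P(¬D)
     = 0.9549 × 0.0137 + 0.1091 × 0.9863
     = 0.01308213 + 0.10760533
     = 0.12068746

Step 2: Apply Bayes' theorem for P(D|+)
P(D|+) = P(+|D)P(D) / P(+)
       = 0.01308213 / 0.12068746
       = 0.1084


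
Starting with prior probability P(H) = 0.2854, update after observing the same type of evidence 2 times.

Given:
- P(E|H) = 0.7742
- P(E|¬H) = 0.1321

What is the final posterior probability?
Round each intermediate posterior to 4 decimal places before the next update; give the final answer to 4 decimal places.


Sequential Bayesian updating:

Initial prior: P(H) = 0.2854

Update 1:
  P(E) = 0.7742 × 0.2854 + 0.1321 × 0.7146 = 0.22095668 + 0.09439866 = 0.31535534
  P(H|E) = 0.22095668 / 0.31535534 = 0.7007

Update 2:
  P(E) = 0.7742 × 0.7007 + 0.1321 × 0.2993 = 0.54248194 + 0.03953753 = 0.58201947
  P(H|E) = 0.54248194 / 0.58201947 = 0.9321

Final posterior: 0.9321


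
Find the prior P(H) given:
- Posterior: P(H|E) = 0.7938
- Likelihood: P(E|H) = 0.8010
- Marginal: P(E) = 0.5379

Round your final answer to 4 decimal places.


From Bayes' theorem: P(H|E) = P(E|H) × P(H) / P(E)

Rearranging for P(H):
P(H) = P(H|E) × P(E) / P(E|H)
     = 0.7938 × 0.5379 / 0.8010
     = 0.42698502 / 0.8010
     = 0.5331


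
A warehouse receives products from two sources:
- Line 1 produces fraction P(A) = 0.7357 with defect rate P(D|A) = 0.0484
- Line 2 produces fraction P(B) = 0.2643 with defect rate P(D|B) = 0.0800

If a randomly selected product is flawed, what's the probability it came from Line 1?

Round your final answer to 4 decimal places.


Let A = from Line 1, D = flawed

Given:
- P(A) = 0.7357, P(B) = 0.2643
- P(D|A) = 0.0484, P(D|B) = 0.0800

Step 1: Find P(D)
P(D) = P(D|A)P(A) + P(D|B)P(B)
     = 0.0484 × 0.7357 + 0.0800 × 0.2643
     = 0.03560788 + 0.02114400
     = 0.05675188

Step 2: Apply Bayes' theorem
P(A|D) = P(D|A)P(A) / P(D)
       = 0.03560788 / 0.05675188
       = 0.6274


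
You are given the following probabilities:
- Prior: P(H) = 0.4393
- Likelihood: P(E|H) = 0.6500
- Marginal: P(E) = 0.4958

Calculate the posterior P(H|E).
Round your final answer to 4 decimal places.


Using Bayes' theorem:

P(H|E) = P(E|H) × P(H) / P(E)
       = 0.6500 × 0.4393 / 0.4958
       = 0.28554500 / 0.4958
       = 0.5759

The evidence strengthens our belief in H.
Prior: 0.4393 → Posterior: 0.5759


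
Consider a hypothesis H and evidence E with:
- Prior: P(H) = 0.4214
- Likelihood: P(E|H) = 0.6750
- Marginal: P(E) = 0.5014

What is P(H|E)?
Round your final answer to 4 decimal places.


Using Bayes' theorem:

P(H|E) = P(E|H) × P(H) / P(E)
       = 0.6750 × 0.4214 / 0.5014
       = 0.28444500 / 0.5014
       = 0.5673

The evidence strengthens our belief in H.
Prior: 0.4214 → Posterior: 0.5673


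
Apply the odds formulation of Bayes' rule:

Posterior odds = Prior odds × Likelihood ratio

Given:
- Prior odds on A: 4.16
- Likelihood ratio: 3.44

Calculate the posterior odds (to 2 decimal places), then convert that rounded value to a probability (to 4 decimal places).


Step 1: Calculate posterior odds
Posterior odds = Prior odds × LR
               = 4.16 × 3.44
               = 14.31

Step 2: Convert to probability
P(A|E) = Posterior odds / (1 + Posterior odds)
       = 14.31 / (1 + 14.31)
       = 14.31 / 15.31
       = 0.9347

The evidence increased P(A) from 0.8062 to 0.9347.


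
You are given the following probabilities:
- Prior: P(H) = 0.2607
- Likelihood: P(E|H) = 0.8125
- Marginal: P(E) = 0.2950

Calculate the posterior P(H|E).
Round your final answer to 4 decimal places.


Using Bayes' theorem:

P(H|E) = P(E|H) × P(H) / P(E)
       = 0.8125 × 0.2607 / 0.2950
       = 0.21181875 / 0.2950
       = 0.7180

The evidence strengthens our belief in H.
Prior: 0.2607 → Posterior: 0.7180


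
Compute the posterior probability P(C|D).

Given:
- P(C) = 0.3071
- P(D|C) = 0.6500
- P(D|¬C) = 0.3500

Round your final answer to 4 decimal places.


Bayes' theorem: P(C|D) = P(D|C) × P(C) / P(D)

Step 1: Calculate P(D) using law of total probability
P(D) = P(D|C)P(C) + P(D|¬C)P(¬C)
     = 0.6500 × 0.3071 + 0.3500 × 0.6929
     = 0.19961500 + 0.24251500
     = 0.44213000

Step 2: Apply Bayes' theorem
P(C|D) = P(D|C) × P(C) / P(D)
       = 0.19961500 / 0.44213000
       = 0.4515


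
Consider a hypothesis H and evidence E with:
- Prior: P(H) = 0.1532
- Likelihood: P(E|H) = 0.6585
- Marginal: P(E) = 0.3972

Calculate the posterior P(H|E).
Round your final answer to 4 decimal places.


Using Bayes' theorem:

P(H|E) = P(E|H) × P(H) / P(E)
       = 0.6585 × 0.1532 / 0.3972
       = 0.10088220 / 0.3972
       = 0.2540

The evidence strengthens our belief in H.
Prior: 0.1532 → Posterior: 0.2540


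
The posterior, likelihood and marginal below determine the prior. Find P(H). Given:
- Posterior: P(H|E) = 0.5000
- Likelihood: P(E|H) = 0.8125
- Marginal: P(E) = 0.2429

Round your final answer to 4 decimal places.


From Bayes' theorem: P(H|E) = P(E|H) × P(H) / P(E)

Rearranging for P(H):
P(H) = P(H|E) × P(E) / P(E|H)
     = 0.5000 × 0.2429 / 0.8125
     = 0.12145000 / 0.8125
     = 0.1495


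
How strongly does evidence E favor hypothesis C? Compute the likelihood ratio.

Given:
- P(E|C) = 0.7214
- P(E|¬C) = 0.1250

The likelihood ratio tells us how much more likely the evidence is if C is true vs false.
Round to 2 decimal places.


Likelihood Ratio (LR) = P(E|C) / P(E|¬C)

LR = 0.7214 / 0.1250
   = 5.77

The evidence is 5.77 times more likely if C is true than if C is false.
LR > 1, so observing E raises the odds in favor of C.


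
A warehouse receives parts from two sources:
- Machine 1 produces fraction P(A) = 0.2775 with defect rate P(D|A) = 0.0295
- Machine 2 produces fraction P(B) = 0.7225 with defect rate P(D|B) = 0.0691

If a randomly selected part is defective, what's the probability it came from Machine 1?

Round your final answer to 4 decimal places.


Let A = from Machine 1, D = defective

Given:
- P(A) = 0.2775, P(B) = 0.7225
- P(D|A) = 0.0295, P(D|B) = 0.0691

Step 1: Find P(D)
P(D) = P(D|A)P(A) + P(D|B)P(B)
     = 0.0295 × 0.2775 + 0.0691 × 0.7225
     = 0.00818625 + 0.04992475
     = 0.05811100

Step 2: Apply Bayes' theorem
P(A|D) = P(D|A)P(A) / P(D)
       = 0.00818625 / 0.05811100
       = 0.1409


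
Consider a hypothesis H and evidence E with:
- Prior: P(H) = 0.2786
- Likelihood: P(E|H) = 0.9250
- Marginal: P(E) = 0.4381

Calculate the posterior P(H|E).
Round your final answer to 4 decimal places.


Using Bayes' theorem:

P(H|E) = P(E|H) × P(H) / P(E)
       = 0.9250 × 0.2786 / 0.4381
       = 0.25770500 / 0.4381
       = 0.5882

The evidence strengthens our belief in H.
Prior: 0.2786 → Posterior: 0.5882


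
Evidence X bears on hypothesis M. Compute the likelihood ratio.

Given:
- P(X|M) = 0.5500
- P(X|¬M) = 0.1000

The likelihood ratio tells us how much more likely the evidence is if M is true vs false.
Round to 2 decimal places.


Likelihood Ratio (LR) = P(X|M) / P(X|¬M)

LR = 0.5500 / 0.1000
   = 5.50

The evidence is 5.50 times more likely if M is true than if M is false.
Since LR > 1, the evidence supports M over ¬M.


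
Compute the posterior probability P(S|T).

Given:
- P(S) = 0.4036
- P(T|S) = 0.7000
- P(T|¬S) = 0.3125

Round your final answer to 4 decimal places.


Bayes' theorem: P(S|T) = P(T|S) × P(S) / P(T)

Step 1: Calculate P(T) using law of total probability
P(T) = P(T|S)P(S) + P(T|¬S)P(¬S)
     = 0.7000 × 0.4036 + 0.3125 × 0.5964
     = 0.28252000 + 0.18637500
     = 0.46889500

Step 2: Apply Bayes' theorem
P(S|T) = P(T|S) × P(S) / P(T)
       = 0.28252000 / 0.46889500
       = 0.6025


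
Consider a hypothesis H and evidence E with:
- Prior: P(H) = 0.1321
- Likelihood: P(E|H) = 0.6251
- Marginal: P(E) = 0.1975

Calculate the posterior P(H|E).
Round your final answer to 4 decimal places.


Using Bayes' theorem:

P(H|E) = P(E|H) × P(H) / P(E)
       = 0.6251 × 0.1321 / 0.1975
       = 0.08257571 / 0.1975
       = 0.4181

The evidence strengthens our belief in H.
Prior: 0.1321 → Posterior: 0.4181


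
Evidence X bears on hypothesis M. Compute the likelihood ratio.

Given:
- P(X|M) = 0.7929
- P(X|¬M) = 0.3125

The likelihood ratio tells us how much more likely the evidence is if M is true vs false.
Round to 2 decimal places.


Likelihood Ratio (LR) = P(X|M) / P(X|¬M)

LR = 0.7929 / 0.3125
   = 2.54

The evidence is 2.54 times more likely if M is true than if M is false.
LR > 1, so observing X raises the odds in favor of M.


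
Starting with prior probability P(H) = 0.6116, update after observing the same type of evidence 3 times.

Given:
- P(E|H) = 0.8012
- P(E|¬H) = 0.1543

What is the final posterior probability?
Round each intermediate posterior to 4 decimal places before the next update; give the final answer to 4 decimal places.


Sequential Bayesian updating:

Initial prior: P(H) = 0.6116

Update 1:
  P(E) = 0.8012 × 0.6116 + 0.1543 × 0.3884 = 0.49001392 + 0.05993012 = 0.54994404
  P(H|E) = 0.49001392 / 0.54994404 = 0.8910

Update 2:
  P(E) = 0.8012 × 0.8910 + 0.1543 × 0.1090 = 0.71386920 + 0.01681870 = 0.73068790
  P(H|E) = 0.71386920 / 0.73068790 = 0.9770

Update 3:
  P(E) = 0.8012 × 0.9770 + 0.1543 × 0.0230 = 0.78277240 + 0.00354890 = 0.78632130
  P(H|E) = 0.78277240 / 0.78632130 = 0.9955

Final posterior: 0.9955


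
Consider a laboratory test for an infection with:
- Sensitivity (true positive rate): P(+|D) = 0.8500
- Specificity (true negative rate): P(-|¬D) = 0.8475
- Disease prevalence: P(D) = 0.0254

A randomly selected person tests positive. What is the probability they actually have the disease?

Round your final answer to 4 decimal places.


Let D = has disease, + = positive test

Given:
- P(D) = 0.0254 (prevalence)
- P(+|D) = 0.8500 (sensitivity)
- P(-|¬D) = 0.8475 (specificity)
- P(+|¬D) = 0.1525 (false positive rate = 1 - specificity)

Step 1: Find P(+)
P(+) = P(+|D)P(D) + P(+|¬D)P(¬D)
     = 0.8500 × 0.0254 + 0.1525 × 0.9746
     = 0.02159000 + 0.14862650
     = 0.17021650

Step 2: Apply Bayes' theorem for P(D|+)
P(D|+) = P(+|D)P(D) / P(+)
       = 0.02159000 / 0.17021650
       = 0.1268


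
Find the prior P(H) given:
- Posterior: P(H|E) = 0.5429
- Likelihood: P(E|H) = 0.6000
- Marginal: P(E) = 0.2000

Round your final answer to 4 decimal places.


From Bayes' theorem: P(H|E) = P(E|H) × P(H) / P(E)

Rearranging for P(H):
P(H) = P(H|E) × P(E) / P(E|H)
     = 0.5429 × 0.2000 / 0.6000
     = 0.10858000 / 0.6000
     = 0.1810


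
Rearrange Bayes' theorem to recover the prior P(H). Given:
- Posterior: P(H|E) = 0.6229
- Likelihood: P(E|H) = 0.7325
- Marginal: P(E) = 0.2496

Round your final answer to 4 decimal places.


From Bayes' theorem: P(H|E) = P(E|H) × P(H) / P(E)

Rearranging for P(H):
P(H) = P(H|E) × P(E) / P(E|H)
     = 0.6229 × 0.2496 / 0.7325
     = 0.15547584 / 0.7325
     = 0.2123


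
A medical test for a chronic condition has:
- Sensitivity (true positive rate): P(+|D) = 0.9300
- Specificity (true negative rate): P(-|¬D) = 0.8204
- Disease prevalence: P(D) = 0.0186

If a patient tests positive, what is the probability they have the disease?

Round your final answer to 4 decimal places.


Let D = has disease, + = positive test

Given:
- P(D) = 0.0186 (prevalence)
- P(+|D) = 0.9300 (sensitivity)
- P(-|¬D) = 0.8204 (specificity)
- P(+|¬D) = 0.1796 (false positive rate = 1 - specificity)

Step 1: Find P(+)
P(+) = P(+|D)P(D) + P(+|¬D)P(¬D)
     = 0.9300 × 0.0186 + 0.1796 × 0.9814
     = 0.01729800 + 0.17625944
     = 0.19355744

Step 2: Apply Bayes' theorem for P(D|+)
P(D|+) = P(+|D)P(D) / P(+)
       = 0.01729800 / 0.19355744
       = 0.0894


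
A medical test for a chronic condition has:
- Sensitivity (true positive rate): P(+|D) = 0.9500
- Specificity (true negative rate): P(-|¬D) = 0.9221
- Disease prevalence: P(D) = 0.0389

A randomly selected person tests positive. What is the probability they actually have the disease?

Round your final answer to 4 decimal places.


Let D = has disease, + = positive test

Given:
- P(D) = 0.0389 (prevalence)
- P(+|D) = 0.9500 (sensitivity)
- P(-|¬D) = 0.9221 (specificity)
- P(+|¬D) = 0.0779 (false positive rate = 1 - specificity)

Step 1: Find P(+)
P(+) = P(+|D)P(D) + P(+|¬D)P(¬D)
     = 0.9500 × 0.0389 + 0.0779 × 0.9611
     = 0.03695500 + 0.07486969
     = 0.11182469

Step 2: Apply Bayes' theorem for P(D|+)
P(D|+) = P(+|D)P(D) / P(+)
       = 0.03695500 / 0.11182469
       = 0.3305


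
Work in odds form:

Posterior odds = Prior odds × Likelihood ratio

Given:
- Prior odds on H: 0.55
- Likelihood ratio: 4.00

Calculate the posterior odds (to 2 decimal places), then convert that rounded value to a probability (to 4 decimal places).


Step 1: Calculate posterior odds
Posterior odds = Prior odds × LR
               = 0.55 × 4.00
               = 2.20

Step 2: Convert to probability
P(H|E) = Posterior odds / (1 + Posterior odds)
       = 2.20 / (1 + 2.20)
       = 2.20 / 3.20
       = 0.6875

The evidence increased P(H) from 0.3548 to 0.6875.


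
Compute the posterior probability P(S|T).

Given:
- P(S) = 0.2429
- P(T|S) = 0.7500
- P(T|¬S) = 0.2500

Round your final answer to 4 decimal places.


Bayes' theorem: P(S|T) = P(T|S) × P(S) / P(T)

Step 1: Calculate P(T) using law of total probability
P(T) = P(T|S)P(S) + P(T|¬S)P(¬S)
     = 0.7500 × 0.2429 + 0.2500 × 0.7571
     = 0.18217500 + 0.18927500
     = 0.37145000

Step 2: Apply Bayes' theorem
P(S|T) = P(T|S) × P(S) / P(T)
       = 0.18217500 / 0.37145000
       = 0.4904


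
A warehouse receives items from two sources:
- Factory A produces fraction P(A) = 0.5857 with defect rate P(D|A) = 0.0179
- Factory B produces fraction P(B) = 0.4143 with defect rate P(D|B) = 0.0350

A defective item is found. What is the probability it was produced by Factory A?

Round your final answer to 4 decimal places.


Let A = from Factory A, D = defective

Given:
- P(A) = 0.5857, P(B) = 0.4143
- P(D|A) = 0.0179, P(D|B) = 0.0350

Step 1: Find P(D)
P(D) = P(D|A)P(A) + P(D|B)P(B)
     = 0.0179 × 0.5857 + 0.0350 × 0.4143
     = 0.01048403 + 0.01450050
     = 0.02498453

Step 2: Apply Bayes' theorem
P(A|D) = P(D|A)P(A) / P(D)
       = 0.01048403 / 0.02498453
       = 0.4196


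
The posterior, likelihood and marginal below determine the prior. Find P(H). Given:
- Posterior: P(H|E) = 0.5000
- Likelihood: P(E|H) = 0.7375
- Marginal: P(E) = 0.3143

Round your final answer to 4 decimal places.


From Bayes' theorem: P(H|E) = P(E|H) × P(H) / P(E)

Rearranging for P(H):
P(H) = P(H|E) × P(E) / P(E|H)
     = 0.5000 × 0.3143 / 0.7375
     = 0.15715000 / 0.7375
     = 0.2131


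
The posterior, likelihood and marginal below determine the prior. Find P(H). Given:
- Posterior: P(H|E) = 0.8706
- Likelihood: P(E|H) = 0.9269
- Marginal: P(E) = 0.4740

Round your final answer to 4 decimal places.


From Bayes' theorem: P(H|E) = P(E|H) × P(H) / P(E)

Rearranging for P(H):
P(H) = P(H|E) × P(E) / P(E|H)
     = 0.8706 × 0.4740 / 0.9269
     = 0.41266440 / 0.9269
     = 0.4452


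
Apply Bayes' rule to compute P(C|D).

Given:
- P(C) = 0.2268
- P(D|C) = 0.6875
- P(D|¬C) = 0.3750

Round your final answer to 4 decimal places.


Bayes' theorem: P(C|D) = P(D|C) × P(C) / P(D)

Step 1: Calculate P(D) using law of total probability
P(D) = P(D|C)P(C) + P(D|¬C)P(¬C)
     = 0.6875 × 0.2268 + 0.3750 × 0.7732
     = 0.15592500 + 0.28995000
     = 0.44587500

Step 2: Apply Bayes' theorem
P(C|D) = P(D|C) × P(C) / P(D)
       = 0.15592500 / 0.44587500
       = 0.3497


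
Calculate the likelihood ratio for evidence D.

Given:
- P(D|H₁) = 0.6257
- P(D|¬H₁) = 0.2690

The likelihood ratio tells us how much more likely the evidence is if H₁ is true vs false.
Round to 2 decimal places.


Likelihood Ratio (LR) = P(D|H₁) / P(D|¬H₁)

LR = 0.6257 / 0.2690
   = 2.33

The evidence is 2.33 times more likely if H₁ is true than if H₁ is false.
Because LR exceeds 1, D is evidence for H₁.


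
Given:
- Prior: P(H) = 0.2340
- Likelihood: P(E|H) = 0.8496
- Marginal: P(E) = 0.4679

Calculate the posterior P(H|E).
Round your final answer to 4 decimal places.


Using Bayes' theorem:

P(H|E) = P(E|H) × P(H) / P(E)
       = 0.8496 × 0.2340 / 0.4679
       = 0.19880640 / 0.4679
       = 0.4249

The evidence strengthens our belief in H.
Prior: 0.2340 → Posterior: 0.4249


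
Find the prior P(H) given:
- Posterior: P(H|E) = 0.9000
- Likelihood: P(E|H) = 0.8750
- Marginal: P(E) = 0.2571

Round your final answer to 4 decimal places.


From Bayes' theorem: P(H|E) = P(E|H) × P(H) / P(E)

Rearranging for P(H):
P(H) = P(H|E) × P(E) / P(E|H)
     = 0.9000 × 0.2571 / 0.8750
     = 0.23139000 / 0.8750
     = 0.2644


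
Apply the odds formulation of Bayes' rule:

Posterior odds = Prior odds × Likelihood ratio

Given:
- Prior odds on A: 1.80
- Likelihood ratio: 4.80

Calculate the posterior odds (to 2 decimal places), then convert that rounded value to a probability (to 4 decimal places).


Step 1: Calculate posterior odds
Posterior odds = Prior odds × LR
               = 1.80 × 4.80
               = 8.64

Step 2: Convert to probability
P(A|E) = Posterior odds / (1 + Posterior odds)
       = 8.64 / (1 + 8.64)
       = 8.64 / 9.64
       = 0.8963

The evidence increased P(A) from 0.6429 to 0.8963.


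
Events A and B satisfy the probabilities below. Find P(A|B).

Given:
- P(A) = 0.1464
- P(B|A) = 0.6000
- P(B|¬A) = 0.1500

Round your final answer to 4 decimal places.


Bayes' theorem: P(A|B) = P(B|A) × P(A) / P(B)

Step 1: Calculate P(B) using law of total probability
P(B) = P(B|A)P(A) + P(B|¬A)P(¬A)
     = 0.6000 × 0.1464 + 0.1500 × 0.8536
     = 0.08784000 + 0.12804000
     = 0.21588000

Step 2: Apply Bayes' theorem
P(A|B) = P(B|A) × P(A) / P(B)
       = 0.08784000 / 0.21588000
       = 0.4069


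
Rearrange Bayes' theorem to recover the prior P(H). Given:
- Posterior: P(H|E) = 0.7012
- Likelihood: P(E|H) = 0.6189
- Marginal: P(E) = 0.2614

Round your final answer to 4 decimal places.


From Bayes' theorem: P(H|E) = P(E|H) × P(H) / P(E)

Rearranging for P(H):
P(H) = P(H|E) × P(E) / P(E|H)
     = 0.7012 × 0.2614 / 0.6189
     = 0.18329368 / 0.6189
     = 0.2962


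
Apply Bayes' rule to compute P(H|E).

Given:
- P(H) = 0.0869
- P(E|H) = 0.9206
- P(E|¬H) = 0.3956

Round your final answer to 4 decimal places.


Bayes' theorem: P(H|E) = P(E|H) × P(H) / P(E)

Step 1: Calculate P(E) using law of total probability
P(E) = P(E|H)P(H) + P(E|¬H)P(¬H)
     = 0.9206 × 0.0869 + 0.3956 × 0.9131
     = 0.08000014 + 0.36122236
     = 0.44122250

Step 2: Apply Bayes' theorem
P(H|E) = P(E|H) × P(H) / P(E)
       = 0.08000014 / 0.44122250
       = 0.1813


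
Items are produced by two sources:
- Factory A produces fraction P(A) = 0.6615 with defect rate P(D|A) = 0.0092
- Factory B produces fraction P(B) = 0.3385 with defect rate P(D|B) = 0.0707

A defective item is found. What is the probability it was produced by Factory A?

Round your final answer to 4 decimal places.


Let A = from Factory A, D = defective

Given:
- P(A) = 0.6615, P(B) = 0.3385
- P(D|A) = 0.0092, P(D|B) = 0.0707

Step 1: Find P(D)
P(D) = P(D|A)P(A) + P(D|B)P(B)
     = 0.0092 × 0.6615 + 0.0707 × 0.3385
     = 0.00608580 + 0.02393195
     = 0.03001775

Step 2: Apply Bayes' theorem
P(A|D) = P(D|A)P(A) / P(D)
       = 0.00608580 / 0.03001775
       = 0.2027


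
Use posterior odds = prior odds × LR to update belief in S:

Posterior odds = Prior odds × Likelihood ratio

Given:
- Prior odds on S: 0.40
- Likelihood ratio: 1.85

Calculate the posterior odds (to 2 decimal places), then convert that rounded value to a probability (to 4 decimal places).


Step 1: Calculate posterior odds
Posterior odds = Prior odds × LR
               = 0.40 × 1.85
               = 0.74

Step 2: Convert to probability
P(S|E) = Posterior odds / (1 + Posterior odds)
       = 0.74 / (1 + 0.74)
       = 0.74 / 1.74
       = 0.4253

The evidence increased P(S) from 0.2857 to 0.4253.


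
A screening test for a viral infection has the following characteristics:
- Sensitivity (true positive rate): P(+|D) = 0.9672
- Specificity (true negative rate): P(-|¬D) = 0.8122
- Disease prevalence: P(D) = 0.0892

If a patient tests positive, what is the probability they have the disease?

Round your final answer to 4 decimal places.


Let D = has disease, + = positive test

Given:
- P(D) = 0.0892 (prevalence)
- P(+|D) = 0.9672 (sensitivity)
- P(-|¬D) = 0.8122 (specificity)
- P(+|¬D) = 0.1878 (false positive rate = 1 - specificity)

Step 1: Find P(+)
P(+) = P(+|D)P(D) + P(+|¬D)P(¬D)
     = 0.9672 × 0.0892 + 0.1878 × 0.9108
     = 0.08627424 + 0.17104824
     = 0.25732248

Step 2: Apply Bayes' theorem for P(D|+)
P(D|+) = P(+|D)P(D) / P(+)
       = 0.08627424 / 0.25732248
       = 0.3353


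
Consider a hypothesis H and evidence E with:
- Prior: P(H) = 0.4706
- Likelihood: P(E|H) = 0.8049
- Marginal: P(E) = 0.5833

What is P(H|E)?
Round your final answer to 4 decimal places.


Using Bayes' theorem:

P(H|E) = P(E|H) × P(H) / P(E)
       = 0.8049 × 0.4706 / 0.5833
       = 0.37878594 / 0.5833
       = 0.6494

The evidence strengthens our belief in H.
Prior: 0.4706 → Posterior: 0.6494


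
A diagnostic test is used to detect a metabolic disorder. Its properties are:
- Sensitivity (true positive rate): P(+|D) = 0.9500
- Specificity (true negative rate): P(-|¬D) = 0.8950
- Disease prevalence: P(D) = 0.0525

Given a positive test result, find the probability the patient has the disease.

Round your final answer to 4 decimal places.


Let D = has disease, + = positive test

Given:
- P(D) = 0.0525 (prevalence)
- P(+|D) = 0.9500 (sensitivity)
- P(-|¬D) = 0.8950 (specificity)
- P(+|¬D) = 0.1050 (false positive rate = 1 - specificity)

Step 1: Find P(+)
P(+) = P(+|D)P(D) + P(+|¬D)P(¬D)
     = 0.9500 × 0.0525 + 0.1050 × 0.9475
     = 0.04987500 + 0.09948750
     = 0.14936250

Step 2: Apply Bayes' theorem for P(D|+)
P(D|+) = P(+|D)P(D) / P(+)
       = 0.04987500 / 0.14936250
       = 0.3339


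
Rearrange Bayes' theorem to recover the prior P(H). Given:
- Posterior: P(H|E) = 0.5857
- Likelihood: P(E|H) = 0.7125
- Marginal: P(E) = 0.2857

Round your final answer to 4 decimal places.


From Bayes' theorem: P(H|E) = P(E|H) × P(H) / P(E)

Rearranging for P(H):
P(H) = P(H|E) × P(E) / P(E|H)
     = 0.5857 × 0.2857 / 0.7125
     = 0.16733449 / 0.7125
     = 0.2349


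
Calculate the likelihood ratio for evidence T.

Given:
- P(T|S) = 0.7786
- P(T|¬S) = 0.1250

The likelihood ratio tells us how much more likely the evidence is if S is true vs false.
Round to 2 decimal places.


Likelihood Ratio (LR) = P(T|S) / P(T|¬S)

LR = 0.7786 / 0.1250
   = 6.23

The evidence is 6.23 times more likely if S is true than if S is false.
Because LR exceeds 1, T is evidence for S.


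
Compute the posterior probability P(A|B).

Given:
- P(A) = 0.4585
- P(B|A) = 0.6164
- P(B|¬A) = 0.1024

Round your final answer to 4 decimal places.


Bayes' theorem: P(A|B) = P(B|A) × P(A) / P(B)

Step 1: Calculate P(B) using law of total probability
P(B) = P(B|A)P(A) + P(B|¬A)P(¬A)
     = 0.6164 × 0.4585 + 0.1024 × 0.5415
     = 0.28261940 + 0.05544960
     = 0.33806900

Step 2: Apply Bayes' theorem
P(A|B) = P(B|A) × P(A) / P(B)
       = 0.28261940 / 0.33806900
       = 0.8360


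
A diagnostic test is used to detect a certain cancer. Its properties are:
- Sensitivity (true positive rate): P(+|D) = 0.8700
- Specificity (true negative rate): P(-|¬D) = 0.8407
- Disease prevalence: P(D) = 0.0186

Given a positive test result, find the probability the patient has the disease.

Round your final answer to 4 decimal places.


Let D = has disease, + = positive test

Given:
- P(D) = 0.0186 (prevalence)
- P(+|D) = 0.8700 (sensitivity)
- P(-|¬D) = 0.8407 (specificity)
- P(+|¬D) = 0.1593 (false positive rate = 1 - specificity)

Step 1: Find P(+)
P(+) = P(+|D)P(D) + P(+|¬D)P(¬D)
     = 0.8700 × 0.0186 + 0.1593 × 0.9814
     = 0.01618200 + 0.15633702
     = 0.17251902

Step 2: Apply Bayes' theorem for P(D|+)
P(D|+) = P(+|D)P(D) / P(+)
       = 0.01618200 / 0.17251902
       = 0.0938


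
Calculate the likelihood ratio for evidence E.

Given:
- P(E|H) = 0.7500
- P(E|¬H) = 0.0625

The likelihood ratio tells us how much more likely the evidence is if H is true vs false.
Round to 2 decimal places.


Likelihood Ratio (LR) = P(E|H) / P(E|¬H)

LR = 0.7500 / 0.0625
   = 12.00

The evidence is 12.00 times more likely if H is true than if H is false.
LR > 1, so observing E raises the odds in favor of H.


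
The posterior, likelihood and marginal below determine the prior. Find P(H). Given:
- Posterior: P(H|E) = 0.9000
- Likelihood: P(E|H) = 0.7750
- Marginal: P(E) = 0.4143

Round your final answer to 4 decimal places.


From Bayes' theorem: P(H|E) = P(E|H) × P(H) / P(E)

Rearranging for P(H):
P(H) = P(H|E) × P(E) / P(E|H)
     = 0.9000 × 0.4143 / 0.7750
     = 0.37287000 / 0.7750
     = 0.4811


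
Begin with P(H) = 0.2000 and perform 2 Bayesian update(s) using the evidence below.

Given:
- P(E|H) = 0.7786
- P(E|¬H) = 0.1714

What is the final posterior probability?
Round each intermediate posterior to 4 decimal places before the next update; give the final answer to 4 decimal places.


Sequential Bayesian updating:

Initial prior: P(H) = 0.2000

Update 1:
  P(E) = 0.7786 × 0.2000 + 0.1714 × 0.8000 = 0.15572000 + 0.13712000 = 0.29284000
  P(H|E) = 0.15572000 / 0.29284000 = 0.5318

Update 2:
  P(E) = 0.7786 × 0.5318 + 0.1714 × 0.4682 = 0.41405948 + 0.08024948 = 0.49430896
  P(H|E) = 0.41405948 / 0.49430896 = 0.8377

Final posterior: 0.8377


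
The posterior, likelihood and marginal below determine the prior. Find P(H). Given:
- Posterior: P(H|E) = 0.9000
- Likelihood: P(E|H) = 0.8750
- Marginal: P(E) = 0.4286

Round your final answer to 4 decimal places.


From Bayes' theorem: P(H|E) = P(E|H) × P(H) / P(E)

Rearranging for P(H):
P(H) = P(H|E) × P(E) / P(E|H)
     = 0.9000 × 0.4286 / 0.8750
     = 0.38574000 / 0.8750
     = 0.4408


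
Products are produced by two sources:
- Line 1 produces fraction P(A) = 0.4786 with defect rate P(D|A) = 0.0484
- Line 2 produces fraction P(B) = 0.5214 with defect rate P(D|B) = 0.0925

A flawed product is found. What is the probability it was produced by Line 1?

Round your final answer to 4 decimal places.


Let A = from Line 1, D = flawed

Given:
- P(A) = 0.4786, P(B) = 0.5214
- P(D|A) = 0.0484, P(D|B) = 0.0925

Step 1: Find P(D)
P(D) = P(D|A)P(A) + P(D|B)P(B)
     = 0.0484 × 0.4786 + 0.0925 × 0.5214
     = 0.02316424 + 0.04822950
     = 0.07139374

Step 2: Apply Bayes' theorem
P(A|D) = P(D|A)P(A) / P(D)
       = 0.02316424 / 0.07139374
       = 0.3245


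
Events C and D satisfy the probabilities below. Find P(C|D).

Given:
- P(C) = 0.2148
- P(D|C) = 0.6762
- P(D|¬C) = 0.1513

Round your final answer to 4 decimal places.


Bayes' theorem: P(C|D) = P(D|C) × P(C) / P(D)

Step 1: Calculate P(D) using law of total probability
P(D) = P(D|C)P(C) + P(D|¬C)P(¬C)
     = 0.6762 × 0.2148 + 0.1513 × 0.7852
     = 0.14524776 + 0.11880076
     = 0.26404852

Step 2: Apply Bayes' theorem
P(C|D) = P(D|C) × P(C) / P(D)
       = 0.14524776 / 0.26404852
       = 0.5501


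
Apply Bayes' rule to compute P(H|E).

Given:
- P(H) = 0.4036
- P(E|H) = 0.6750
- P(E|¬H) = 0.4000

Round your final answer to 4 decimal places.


Bayes' theorem: P(H|E) = P(E|H) × P(H) / P(E)

Step 1: Calculate P(E) using law of total probability
P(E) = P(E|H)P(H) + P(E|¬H)P(¬H)
     = 0.6750 × 0.4036 + 0.4000 × 0.5964
     = 0.27243000 + 0.23856000
     = 0.51099000

Step 2: Apply Bayes' theorem
P(H|E) = P(E|H) × P(H) / P(E)
       = 0.27243000 / 0.51099000
       = 0.5331


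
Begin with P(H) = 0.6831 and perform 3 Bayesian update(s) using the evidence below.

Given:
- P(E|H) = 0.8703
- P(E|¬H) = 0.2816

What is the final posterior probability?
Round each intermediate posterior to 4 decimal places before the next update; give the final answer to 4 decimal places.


Sequential Bayesian updating:

Initial prior: P(H) = 0.6831

Update 1:
  P(E) = 0.8703 × 0.6831 + 0.2816 × 0.3169 = 0.59450193 + 0.08923904 = 0.68374097
  P(H|E) = 0.59450193 / 0.68374097 = 0.8695

Update 2:
  P(E) = 0.8703 × 0.8695 + 0.2816 × 0.1305 = 0.75672585 + 0.03674880 = 0.79347465
  P(H|E) = 0.75672585 / 0.79347465 = 0.9537

Update 3:
  P(E) = 0.8703 × 0.9537 + 0.2816 × 0.0463 = 0.83000511 + 0.01303808 = 0.84304319
  P(H|E) = 0.83000511 / 0.84304319 = 0.9845

Final posterior: 0.9845


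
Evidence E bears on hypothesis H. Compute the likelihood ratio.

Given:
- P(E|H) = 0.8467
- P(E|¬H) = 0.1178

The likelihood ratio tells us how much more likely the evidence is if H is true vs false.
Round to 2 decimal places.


Likelihood Ratio (LR) = P(E|H) / P(E|¬H)

LR = 0.8467 / 0.1178
   = 7.19

The evidence is 7.19 times more likely if H is true than if H is false.
Since LR > 1, the evidence supports H over ¬H.


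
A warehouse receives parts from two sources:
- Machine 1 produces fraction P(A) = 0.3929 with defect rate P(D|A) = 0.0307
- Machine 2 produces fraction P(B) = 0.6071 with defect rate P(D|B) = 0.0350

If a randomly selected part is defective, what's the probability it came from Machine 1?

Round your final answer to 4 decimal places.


Let A = from Machine 1, D = defective

Given:
- P(A) = 0.3929, P(B) = 0.6071
- P(D|A) = 0.0307, P(D|B) = 0.0350

Step 1: Find P(D)
P(D) = P(D|A)P(A) + P(D|B)P(B)
     = 0.0307 × 0.3929 + 0.0350 × 0.6071
     = 0.01206203 + 0.02124850
     = 0.03331053

Step 2: Apply Bayes' theorem
P(A|D) = P(D|A)P(A) / P(D)
       = 0.01206203 / 0.03331053
       = 0.3621


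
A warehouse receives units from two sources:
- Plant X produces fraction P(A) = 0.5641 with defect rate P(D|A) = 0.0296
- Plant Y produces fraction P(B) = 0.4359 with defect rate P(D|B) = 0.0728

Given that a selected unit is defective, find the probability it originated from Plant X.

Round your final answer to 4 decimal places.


Let A = from Plant X, D = defective

Given:
- P(A) = 0.5641, P(B) = 0.4359
- P(D|A) = 0.0296, P(D|B) = 0.0728

Step 1: Find P(D)
P(D) = P(D|A)P(A) + P(D|B)P(B)
     = 0.0296 × 0.5641 + 0.0728 × 0.4359
     = 0.01669736 + 0.03173352
     = 0.04843088

Step 2: Apply Bayes' theorem
P(A|D) = P(D|A)P(A) / P(D)
       = 0.01669736 / 0.04843088
       = 0.3448


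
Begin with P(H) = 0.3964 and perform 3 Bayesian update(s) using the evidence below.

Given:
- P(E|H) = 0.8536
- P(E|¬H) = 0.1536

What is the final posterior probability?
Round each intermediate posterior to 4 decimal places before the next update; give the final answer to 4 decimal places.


Sequential Bayesian updating:

Initial prior: P(H) = 0.3964

Update 1:
  P(E) = 0.8536 × 0.3964 + 0.1536 × 0.6036 = 0.33836704 + 0.09271296 = 0.43108000
  P(H|E) = 0.33836704 / 0.43108000 = 0.7849

Update 2:
  P(E) = 0.8536 × 0.7849 + 0.1536 × 0.2151 = 0.66999064 + 0.03303936 = 0.70303000
  P(H|E) = 0.66999064 / 0.70303000 = 0.9530

Update 3:
  P(E) = 0.8536 × 0.9530 + 0.1536 × 0.0470 = 0.81348080 + 0.00721920 = 0.82070000
  P(H|E) = 0.81348080 / 0.82070000 = 0.9912

Final posterior: 0.9912


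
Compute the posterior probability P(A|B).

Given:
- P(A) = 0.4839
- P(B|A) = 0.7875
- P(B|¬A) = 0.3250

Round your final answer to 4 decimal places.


Bayes' theorem: P(A|B) = P(B|A) × P(A) / P(B)

Step 1: Calculate P(B) using law of total probability
P(B) = P(B|A)P(A) + P(B|¬A)P(¬A)
     = 0.7875 × 0.4839 + 0.3250 × 0.5161
     = 0.38107125 + 0.16773250
     = 0.54880375

Step 2: Apply Bayes' theorem
P(A|B) = P(B|A) × P(A) / P(B)
       = 0.38107125 / 0.54880375
       = 0.6944


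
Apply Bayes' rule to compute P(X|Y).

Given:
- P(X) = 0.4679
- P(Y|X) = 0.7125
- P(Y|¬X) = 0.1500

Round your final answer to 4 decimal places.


Bayes' theorem: P(X|Y) = P(Y|X) × P(X) / P(Y)

Step 1: Calculate P(Y) using law of total probability
P(Y) = P(Y|X)P(X) + P(Y|¬X)P(¬X)
     = 0.7125 × 0.4679 + 0.1500 × 0.5321
     = 0.33337875 + 0.07981500
     = 0.41319375

Step 2: Apply Bayes' theorem
P(X|Y) = P(Y|X) × P(X) / P(Y)
       = 0.33337875 / 0.41319375
       = 0.8068


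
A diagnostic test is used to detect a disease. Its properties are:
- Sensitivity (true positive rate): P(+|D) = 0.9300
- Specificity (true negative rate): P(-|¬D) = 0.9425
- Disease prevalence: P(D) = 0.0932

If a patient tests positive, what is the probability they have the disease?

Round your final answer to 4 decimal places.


Let D = has disease, + = positive test

Given:
- P(D) = 0.0932 (prevalence)
- P(+|D) = 0.9300 (sensitivity)
- P(-|¬D) = 0.9425 (specificity)
- P(+|¬D) = 0.0575 (false positive rate = 1 - specificity)

Step 1: Find P(+)
P(+) = P(+|D)P(D) + P(+|¬D)P(¬D)
     = 0.9300 × 0.0932 + 0.0575 × 0.9068
     = 0.08667600 + 0.05214100
     = 0.13881700

Step 2: Apply Bayes' theorem for P(D|+)
P(D|+) = P(+|D)P(D) / P(+)
       = 0.08667600 / 0.13881700
       = 0.6244


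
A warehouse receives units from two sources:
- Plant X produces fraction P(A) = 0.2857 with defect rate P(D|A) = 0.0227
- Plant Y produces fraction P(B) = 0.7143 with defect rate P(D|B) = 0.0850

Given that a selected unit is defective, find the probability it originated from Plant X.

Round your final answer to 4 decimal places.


Let A = from Plant X, D = defective

Given:
- P(A) = 0.2857, P(B) = 0.7143
- P(D|A) = 0.0227, P(D|B) = 0.0850

Step 1: Find P(D)
P(D) = P(D|A)P(A) + P(D|B)P(B)
     = 0.0227 × 0.2857 + 0.0850 × 0.7143
     = 0.00648539 + 0.06071550
     = 0.06720089

Step 2: Apply Bayes' theorem
P(A|D) = P(D|A)P(A) / P(D)
       = 0.00648539 / 0.06720089
       = 0.0965


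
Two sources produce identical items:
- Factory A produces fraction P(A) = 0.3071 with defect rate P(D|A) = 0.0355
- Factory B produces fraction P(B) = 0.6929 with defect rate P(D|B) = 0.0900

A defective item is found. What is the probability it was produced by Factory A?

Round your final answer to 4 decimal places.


Let A = from Factory A, D = defective

Given:
- P(A) = 0.3071, P(B) = 0.6929
- P(D|A) = 0.0355, P(D|B) = 0.0900

Step 1: Find P(D)
P(D) = P(D|A)P(A) + P(D|B)P(B)
     = 0.0355 × 0.3071 + 0.0900 × 0.6929
     = 0.01090205 + 0.06236100
     = 0.07326305

Step 2: Apply Bayes' theorem
P(A|D) = P(D|A)P(A) / P(D)
       = 0.01090205 / 0.07326305
       = 0.1488


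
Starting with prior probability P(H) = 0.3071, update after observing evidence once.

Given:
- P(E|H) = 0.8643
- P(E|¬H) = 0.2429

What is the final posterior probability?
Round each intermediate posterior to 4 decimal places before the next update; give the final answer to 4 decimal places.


Sequential Bayesian updating:

Initial prior: P(H) = 0.3071

Update 1:
  P(E) = 0.8643 × 0.3071 + 0.2429 × 0.6929 = 0.26542653 + 0.16830541 = 0.43373194
  P(H|E) = 0.26542653 / 0.43373194 = 0.6120

Final posterior: 0.6120


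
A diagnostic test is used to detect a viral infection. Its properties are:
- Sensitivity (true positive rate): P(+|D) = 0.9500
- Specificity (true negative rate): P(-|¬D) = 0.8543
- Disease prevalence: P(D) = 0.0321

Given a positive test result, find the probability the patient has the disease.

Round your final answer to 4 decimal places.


Let D = has disease, + = positive test

Given:
- P(D) = 0.0321 (prevalence)
- P(+|D) = 0.9500 (sensitivity)
- P(-|¬D) = 0.8543 (specificity)
- P(+|¬D) = 0.1457 (false positive rate = 1 - specificity)

Step 1: Find P(+)
P(+) = P(+|D)P(D) + P(+|¬D)P(¬D)
     = 0.9500 × 0.0321 + 0.1457 × 0.9679
     = 0.03049500 + 0.14102303
     = 0.17151803

Step 2: Apply Bayes' theorem for P(D|+)
P(D|+) = P(+|D)P(D) / P(+)
       = 0.03049500 / 0.17151803
       = 0.1778


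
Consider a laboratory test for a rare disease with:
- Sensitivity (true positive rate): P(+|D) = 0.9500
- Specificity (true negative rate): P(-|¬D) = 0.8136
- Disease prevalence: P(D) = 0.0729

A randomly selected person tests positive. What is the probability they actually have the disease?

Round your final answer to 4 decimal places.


Let D = has disease, + = positive test

Given:
- P(D) = 0.0729 (prevalence)
- P(+|D) = 0.9500 (sensitivity)
- P(-|¬D) = 0.8136 (specificity)
- P(+|¬D) = 0.1864 (false positive rate = 1 - specificity)

Step 1: Find P(+)
P(+) = P(+|D)P(D) + P(+|¬D)P(¬D)
     = 0.9500 × 0.0729 + 0.1864 × 0.9271
     = 0.06925500 + 0.17281144
     = 0.24206644

Step 2: Apply Bayes' theorem for P(D|+)
P(D|+) = P(+|D)P(D) / P(+)
       = 0.06925500 / 0.24206644
       = 0.2861
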